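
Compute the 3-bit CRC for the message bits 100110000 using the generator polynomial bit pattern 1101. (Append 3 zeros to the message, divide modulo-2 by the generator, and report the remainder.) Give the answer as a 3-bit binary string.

100

Append 3 zeros: 100110000000. Divide by 1101 (XOR where the leading bit is 1):
  pos 0: 1001 XOR 1101 = 0100
  pos 1: 1001 XOR 1101 = 0100
  pos 2: 1000 XOR 1101 = 0101
  pos 3: 1010 XOR 1101 = 0111
  pos 4: 1110 XOR 1101 = 0011
  pos 6: 1100 XOR 1101 = 0001
Remainder (last 3 bits) = 100. This is the CRC / FCS.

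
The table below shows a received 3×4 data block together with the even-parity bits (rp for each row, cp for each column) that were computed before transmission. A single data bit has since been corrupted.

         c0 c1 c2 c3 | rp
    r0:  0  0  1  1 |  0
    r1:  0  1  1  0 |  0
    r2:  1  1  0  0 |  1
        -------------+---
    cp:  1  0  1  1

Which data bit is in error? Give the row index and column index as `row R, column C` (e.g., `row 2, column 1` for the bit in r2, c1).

Recompute each row's even parity and compare to rp:
  r0: data parity 0, sent rp 0 → ok
  r1: data parity 0, sent rp 0 → ok
  r2: data parity 0, sent rp 1 → mismatch
Recompute each column's even parity and compare to cp:
  c0: data parity 1, sent cp 1 → ok
  c1: data parity 0, sent cp 0 → ok
  c2: data parity 0, sent cp 1 → mismatch
  c3: data parity 1, sent cp 1 → ok
Exactly one row (r2) and one column (c2) fail → the flipped bit is at their intersection.

row 2, column 2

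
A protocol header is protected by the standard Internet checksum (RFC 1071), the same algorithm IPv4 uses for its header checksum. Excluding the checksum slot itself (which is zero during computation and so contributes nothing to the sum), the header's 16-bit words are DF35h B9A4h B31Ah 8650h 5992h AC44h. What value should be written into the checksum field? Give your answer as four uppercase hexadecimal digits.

One's-complement addition (fold any carry out of bit 15 back into bit 0):
  0xDF35 + 0xB9A4 = 0x198D9 → wrap carry → 0x98DA
  0x98DA + 0xB31A = 0x14BF4 → wrap carry → 0x4BF5
  0x4BF5 + 0x8650 = 0x0D245
  0xD245 + 0x5992 = 0x12BD7 → wrap carry → 0x2BD8
  0x2BD8 + 0xAC44 = 0x0D81C
One's-complement sum = 0xD81C.
Checksum = ~0xD81C & 0xFFFF = 0x27E3.

27E3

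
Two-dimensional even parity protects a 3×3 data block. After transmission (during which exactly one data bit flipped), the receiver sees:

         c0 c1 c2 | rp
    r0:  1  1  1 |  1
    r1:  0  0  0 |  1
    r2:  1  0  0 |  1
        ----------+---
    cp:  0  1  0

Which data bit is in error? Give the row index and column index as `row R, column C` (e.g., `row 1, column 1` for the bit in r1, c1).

row 1, column 2

Recompute each row's even parity and compare to rp:
  r0: data parity 1, sent rp 1 → ok
  r1: data parity 0, sent rp 1 → mismatch
  r2: data parity 1, sent rp 1 → ok
Recompute each column's even parity and compare to cp:
  c0: data parity 0, sent cp 0 → ok
  c1: data parity 1, sent cp 1 → ok
  c2: data parity 1, sent cp 0 → mismatch
Exactly one row (r1) and one column (c2) fail → the flipped bit is at their intersection.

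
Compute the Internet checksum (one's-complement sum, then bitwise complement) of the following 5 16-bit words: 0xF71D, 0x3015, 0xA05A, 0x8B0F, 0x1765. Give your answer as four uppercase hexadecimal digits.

One's-complement addition (fold any carry out of bit 15 back into bit 0):
  0xF71D + 0x3015 = 0x12732 → wrap carry → 0x2733
  0x2733 + 0xA05A = 0x0C78D
  0xC78D + 0x8B0F = 0x1529C → wrap carry → 0x529D
  0x529D + 0x1765 = 0x06A02
One's-complement sum = 0x6A02.
Checksum = ~0x6A02 & 0xFFFF = 0x95FD.

95FD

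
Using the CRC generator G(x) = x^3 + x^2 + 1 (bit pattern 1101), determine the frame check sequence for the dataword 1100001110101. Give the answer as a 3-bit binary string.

Append 3 zeros: 1100001110101000. Divide by 1101 (XOR where the leading bit is 1):
  pos 0: 1100 XOR 1101 = 0001
  pos 3: 1001 XOR 1101 = 0100
  pos 4: 1001 XOR 1101 = 0100
  pos 5: 1001 XOR 1101 = 0100
  pos 6: 1000 XOR 1101 = 0101
  pos 7: 1011 XOR 1101 = 0110
  pos 8: 1100 XOR 1101 = 0001
  pos 11: 1100 XOR 1101 = 0001
Remainder (last 3 bits) = 010. This is the CRC / FCS.

010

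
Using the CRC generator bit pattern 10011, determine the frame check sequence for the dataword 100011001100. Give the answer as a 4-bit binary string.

Append 4 zeros: 1000110011000000. Divide by 10011 (XOR where the leading bit is 1):
  pos 0: 10001 XOR 10011 = 00010
  pos 3: 10100 XOR 10011 = 00111
  pos 5: 11111 XOR 10011 = 01100
  pos 6: 11000 XOR 10011 = 01011
  pos 7: 10110 XOR 10011 = 00101
  pos 9: 10100 XOR 10011 = 00111
  pos 11: 11100 XOR 10011 = 01111
Remainder (last 4 bits) = 1111. This is the CRC / FCS.

1111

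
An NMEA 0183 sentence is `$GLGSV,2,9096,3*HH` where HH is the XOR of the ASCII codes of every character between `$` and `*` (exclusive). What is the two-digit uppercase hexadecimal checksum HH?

62

XOR the ASCII codes of the payload characters:
  'G' = 0x47 → acc = 0x47
  'L' = 0x4C → acc = 0x0B
  'G' = 0x47 → acc = 0x4C
  'S' = 0x53 → acc = 0x1F
  'V' = 0x56 → acc = 0x49
  ',' = 0x2C → acc = 0x65
  '2' = 0x32 → acc = 0x57
  ',' = 0x2C → acc = 0x7B
  '9' = 0x39 → acc = 0x42
  '0' = 0x30 → acc = 0x72
  '9' = 0x39 → acc = 0x4B
  '6' = 0x36 → acc = 0x7D
  ',' = 0x2C → acc = 0x51
  '3' = 0x33 → acc = 0x62
Checksum = 0x62.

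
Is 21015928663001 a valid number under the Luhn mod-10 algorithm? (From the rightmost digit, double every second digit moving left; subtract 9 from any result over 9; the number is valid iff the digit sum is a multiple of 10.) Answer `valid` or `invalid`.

From the right, keep odd positions and double even positions (subtract 9 from any doubled value over 9):
  doubled (positions 2,4,...): 0 6 3 4 1 0 4 → sum 18
  kept (positions 1,3,...): 1 0 6 8 9 1 1 → sum 26
Total = 44.
44 mod 10 = 4, so the number is invalid.

invalid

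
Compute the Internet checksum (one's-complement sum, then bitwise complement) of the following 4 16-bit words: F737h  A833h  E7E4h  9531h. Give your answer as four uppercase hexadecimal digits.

One's-complement addition (fold any carry out of bit 15 back into bit 0):
  0xF737 + 0xA833 = 0x19F6A → wrap carry → 0x9F6B
  0x9F6B + 0xE7E4 = 0x1874F → wrap carry → 0x8750
  0x8750 + 0x9531 = 0x11C81 → wrap carry → 0x1C82
One's-complement sum = 0x1C82.
Checksum = ~0x1C82 & 0xFFFF = 0xE37D.

E37D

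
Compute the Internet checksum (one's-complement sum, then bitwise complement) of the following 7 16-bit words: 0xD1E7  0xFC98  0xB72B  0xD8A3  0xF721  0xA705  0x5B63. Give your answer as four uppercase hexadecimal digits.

One's-complement addition (fold any carry out of bit 15 back into bit 0):
  0xD1E7 + 0xFC98 = 0x1CE7F → wrap carry → 0xCE80
  0xCE80 + 0xB72B = 0x185AB → wrap carry → 0x85AC
  0x85AC + 0xD8A3 = 0x15E4F → wrap carry → 0x5E50
  0x5E50 + 0xF721 = 0x15571 → wrap carry → 0x5572
  0x5572 + 0xA705 = 0x0FC77
  0xFC77 + 0x5B63 = 0x157DA → wrap carry → 0x57DB
One's-complement sum = 0x57DB.
Checksum = ~0x57DB & 0xFFFF = 0xA824.

A824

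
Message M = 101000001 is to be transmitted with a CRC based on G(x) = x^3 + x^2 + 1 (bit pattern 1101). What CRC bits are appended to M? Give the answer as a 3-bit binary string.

110

Append 3 zeros: 101000001000. Divide by 1101 (XOR where the leading bit is 1):
  pos 0: 1010 XOR 1101 = 0111
  pos 1: 1110 XOR 1101 = 0011
  pos 3: 1100 XOR 1101 = 0001
  pos 6: 1010 XOR 1101 = 0111
  pos 7: 1110 XOR 1101 = 0011
Remainder (last 3 bits) = 110. This is the CRC / FCS.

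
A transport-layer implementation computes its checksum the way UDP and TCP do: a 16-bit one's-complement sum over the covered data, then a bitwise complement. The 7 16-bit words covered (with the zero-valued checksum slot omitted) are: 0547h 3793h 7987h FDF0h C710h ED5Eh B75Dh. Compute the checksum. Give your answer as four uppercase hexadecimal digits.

One's-complement addition (fold any carry out of bit 15 back into bit 0):
  0x0547 + 0x3793 = 0x03CDA
  0x3CDA + 0x7987 = 0x0B661
  0xB661 + 0xFDF0 = 0x1B451 → wrap carry → 0xB452
  0xB452 + 0xC710 = 0x17B62 → wrap carry → 0x7B63
  0x7B63 + 0xED5E = 0x168C1 → wrap carry → 0x68C2
  0x68C2 + 0xB75D = 0x1201F → wrap carry → 0x2020
One's-complement sum = 0x2020.
Checksum = ~0x2020 & 0xFFFF = 0xDFDF.

DFDF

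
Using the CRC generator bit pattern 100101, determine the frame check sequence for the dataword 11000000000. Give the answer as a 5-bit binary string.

Append 5 zeros: 1100000000000000. Divide by 100101 (XOR where the leading bit is 1):
  pos 0: 110000 XOR 100101 = 010101
  pos 1: 101010 XOR 100101 = 001111
  pos 3: 111100 XOR 100101 = 011001
  pos 4: 110010 XOR 100101 = 010111
  pos 5: 101110 XOR 100101 = 001011
  pos 7: 101100 XOR 100101 = 001001
  pos 9: 100100 XOR 100101 = 000001
Remainder (last 5 bits) = 00010. This is the CRC / FCS.

00010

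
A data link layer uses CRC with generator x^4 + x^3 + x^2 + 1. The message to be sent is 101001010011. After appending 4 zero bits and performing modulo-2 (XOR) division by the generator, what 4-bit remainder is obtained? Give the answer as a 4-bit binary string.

Append 4 zeros: 1010010100110000. Divide by 11101 (XOR where the leading bit is 1):
  pos 0: 10100 XOR 11101 = 01001
  pos 1: 10011 XOR 11101 = 01110
  pos 2: 11100 XOR 11101 = 00001
  pos 6: 11001 XOR 11101 = 00100
  pos 8: 10010 XOR 11101 = 01111
  pos 9: 11110 XOR 11101 = 00011
Remainder (last 4 bits) = 1100. This is the CRC / FCS.

1100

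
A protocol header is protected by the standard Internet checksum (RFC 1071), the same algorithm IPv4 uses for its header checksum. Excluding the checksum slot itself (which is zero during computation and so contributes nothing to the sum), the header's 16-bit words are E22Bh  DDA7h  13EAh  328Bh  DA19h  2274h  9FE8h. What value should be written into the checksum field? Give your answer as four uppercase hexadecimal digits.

5D40

One's-complement addition (fold any carry out of bit 15 back into bit 0):
  0xE22B + 0xDDA7 = 0x1BFD2 → wrap carry → 0xBFD3
  0xBFD3 + 0x13EA = 0x0D3BD
  0xD3BD + 0x328B = 0x10648 → wrap carry → 0x0649
  0x0649 + 0xDA19 = 0x0E062
  0xE062 + 0x2274 = 0x102D6 → wrap carry → 0x02D7
  0x02D7 + 0x9FE8 = 0x0A2BF
One's-complement sum = 0xA2BF.
Checksum = ~0xA2BF & 0xFFFF = 0x5D40.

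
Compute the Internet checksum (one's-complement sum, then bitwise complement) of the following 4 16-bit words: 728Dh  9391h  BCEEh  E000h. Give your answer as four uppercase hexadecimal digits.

One's-complement addition (fold any carry out of bit 15 back into bit 0):
  0x728D + 0x9391 = 0x1061E → wrap carry → 0x061F
  0x061F + 0xBCEE = 0x0C30D
  0xC30D + 0xE000 = 0x1A30D → wrap carry → 0xA30E
One's-complement sum = 0xA30E.
Checksum = ~0xA30E & 0xFFFF = 0x5CF1.

5CF1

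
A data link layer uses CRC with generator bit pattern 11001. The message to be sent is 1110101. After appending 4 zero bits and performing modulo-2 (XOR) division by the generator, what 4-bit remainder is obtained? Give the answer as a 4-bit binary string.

Append 4 zeros: 11101010000. Divide by 11001 (XOR where the leading bit is 1):
  pos 0: 11101 XOR 11001 = 00100
  pos 2: 10001 XOR 11001 = 01000
  pos 3: 10000 XOR 11001 = 01001
  pos 4: 10010 XOR 11001 = 01011
  pos 5: 10110 XOR 11001 = 01111
  pos 6: 11110 XOR 11001 = 00111
Remainder (last 4 bits) = 0111. This is the CRC / FCS.

0111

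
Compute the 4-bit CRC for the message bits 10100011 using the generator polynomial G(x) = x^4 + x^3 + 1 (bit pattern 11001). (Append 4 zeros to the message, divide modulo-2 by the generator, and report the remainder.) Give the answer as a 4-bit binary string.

Append 4 zeros: 101000110000. Divide by 11001 (XOR where the leading bit is 1):
  pos 0: 10100 XOR 11001 = 01101
  pos 1: 11010 XOR 11001 = 00011
  pos 4: 11110 XOR 11001 = 00111
  pos 6: 11100 XOR 11001 = 00101
Remainder (last 4 bits) = 1010. This is the CRC / FCS.

1010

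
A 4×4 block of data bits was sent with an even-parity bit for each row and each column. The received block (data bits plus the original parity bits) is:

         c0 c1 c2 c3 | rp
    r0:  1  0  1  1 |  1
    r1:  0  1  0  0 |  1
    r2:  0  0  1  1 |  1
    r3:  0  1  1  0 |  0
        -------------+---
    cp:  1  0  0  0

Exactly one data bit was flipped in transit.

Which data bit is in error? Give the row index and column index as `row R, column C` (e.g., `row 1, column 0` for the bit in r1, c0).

Recompute each row's even parity and compare to rp:
  r0: data parity 1, sent rp 1 → ok
  r1: data parity 1, sent rp 1 → ok
  r2: data parity 0, sent rp 1 → mismatch
  r3: data parity 0, sent rp 0 → ok
Recompute each column's even parity and compare to cp:
  c0: data parity 1, sent cp 1 → ok
  c1: data parity 0, sent cp 0 → ok
  c2: data parity 1, sent cp 0 → mismatch
  c3: data parity 0, sent cp 0 → ok
Exactly one row (r2) and one column (c2) fail → the flipped bit is at their intersection.

row 2, column 2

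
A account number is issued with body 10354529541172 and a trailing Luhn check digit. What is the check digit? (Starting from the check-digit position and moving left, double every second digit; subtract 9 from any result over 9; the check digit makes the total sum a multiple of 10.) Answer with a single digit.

2

Partial digits right→left: 2 7 1 1 4 5 9 2 5 4 5 3 0 1
Double every second digit counting from the check-digit position (so the 1st, 3rd, 5th, ... of the partial from the right).
  doubled (with −9 where >9): 4 2 8 9 1 1 0 → sum 25
  kept as-is: 7 1 5 2 4 3 1 → sum 23
Total = 25 + 23 = 48.
Check digit = (10 − (48 mod 10)) mod 10 = 2.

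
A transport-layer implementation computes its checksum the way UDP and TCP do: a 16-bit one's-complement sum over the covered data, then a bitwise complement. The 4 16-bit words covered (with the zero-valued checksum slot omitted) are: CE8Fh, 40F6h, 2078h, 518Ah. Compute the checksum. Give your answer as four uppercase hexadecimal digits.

One's-complement addition (fold any carry out of bit 15 back into bit 0):
  0xCE8F + 0x40F6 = 0x10F85 → wrap carry → 0x0F86
  0x0F86 + 0x2078 = 0x02FFE
  0x2FFE + 0x518A = 0x08188
One's-complement sum = 0x8188.
Checksum = ~0x8188 & 0xFFFF = 0x7E77.

7E77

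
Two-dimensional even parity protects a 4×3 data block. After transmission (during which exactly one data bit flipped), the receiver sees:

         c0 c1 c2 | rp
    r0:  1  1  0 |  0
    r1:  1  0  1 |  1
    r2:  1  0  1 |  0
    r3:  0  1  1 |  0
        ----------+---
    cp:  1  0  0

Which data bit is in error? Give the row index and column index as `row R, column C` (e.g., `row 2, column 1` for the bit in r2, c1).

row 1, column 2

Recompute each row's even parity and compare to rp:
  r0: data parity 0, sent rp 0 → ok
  r1: data parity 0, sent rp 1 → mismatch
  r2: data parity 0, sent rp 0 → ok
  r3: data parity 0, sent rp 0 → ok
Recompute each column's even parity and compare to cp:
  c0: data parity 1, sent cp 1 → ok
  c1: data parity 0, sent cp 0 → ok
  c2: data parity 1, sent cp 0 → mismatch
Exactly one row (r1) and one column (c2) fail → the flipped bit is at their intersection.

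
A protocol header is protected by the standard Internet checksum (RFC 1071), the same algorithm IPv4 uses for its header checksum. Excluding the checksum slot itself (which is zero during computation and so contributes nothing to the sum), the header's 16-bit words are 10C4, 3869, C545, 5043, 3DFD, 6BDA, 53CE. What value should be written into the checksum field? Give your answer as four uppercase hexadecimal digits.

One's-complement addition (fold any carry out of bit 15 back into bit 0):
  0x10C4 + 0x3869 = 0x0492D
  0x492D + 0xC545 = 0x10E72 → wrap carry → 0x0E73
  0x0E73 + 0x5043 = 0x05EB6
  0x5EB6 + 0x3DFD = 0x09CB3
  0x9CB3 + 0x6BDA = 0x1088D → wrap carry → 0x088E
  0x088E + 0x53CE = 0x05C5C
One's-complement sum = 0x5C5C.
Checksum = ~0x5C5C & 0xFFFF = 0xA3A3.

A3A3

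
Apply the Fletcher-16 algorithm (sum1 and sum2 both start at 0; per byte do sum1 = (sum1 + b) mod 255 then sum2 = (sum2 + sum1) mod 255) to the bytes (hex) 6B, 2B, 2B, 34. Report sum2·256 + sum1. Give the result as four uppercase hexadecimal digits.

Running sums (mod 255):
  after byte 0 (6B): sum1=107, sum2=107
  after byte 1 (2B): sum1=150, sum2=2
  after byte 2 (2B): sum1=193, sum2=195
  after byte 3 (34): sum1=245, sum2=185
Checksum = sum2·256 + sum1 = 185·256 + 245 = 47605 = 0xB9F5.

B9F5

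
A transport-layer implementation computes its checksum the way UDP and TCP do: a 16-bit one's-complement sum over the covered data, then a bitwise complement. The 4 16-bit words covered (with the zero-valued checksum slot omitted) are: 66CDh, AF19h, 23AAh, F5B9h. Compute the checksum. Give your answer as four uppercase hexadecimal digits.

One's-complement addition (fold any carry out of bit 15 back into bit 0):
  0x66CD + 0xAF19 = 0x115E6 → wrap carry → 0x15E7
  0x15E7 + 0x23AA = 0x03991
  0x3991 + 0xF5B9 = 0x12F4A → wrap carry → 0x2F4B
One's-complement sum = 0x2F4B.
Checksum = ~0x2F4B & 0xFFFF = 0xD0B4.

D0B4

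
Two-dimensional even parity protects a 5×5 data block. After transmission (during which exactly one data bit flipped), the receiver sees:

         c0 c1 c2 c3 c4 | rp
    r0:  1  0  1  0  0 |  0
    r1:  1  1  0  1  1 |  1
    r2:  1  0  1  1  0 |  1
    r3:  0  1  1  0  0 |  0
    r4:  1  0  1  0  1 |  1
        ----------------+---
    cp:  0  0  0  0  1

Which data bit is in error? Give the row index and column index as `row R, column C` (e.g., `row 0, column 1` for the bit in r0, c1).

row 1, column 4

Recompute each row's even parity and compare to rp:
  r0: data parity 0, sent rp 0 → ok
  r1: data parity 0, sent rp 1 → mismatch
  r2: data parity 1, sent rp 1 → ok
  r3: data parity 0, sent rp 0 → ok
  r4: data parity 1, sent rp 1 → ok
Recompute each column's even parity and compare to cp:
  c0: data parity 0, sent cp 0 → ok
  c1: data parity 0, sent cp 0 → ok
  c2: data parity 0, sent cp 0 → ok
  c3: data parity 0, sent cp 0 → ok
  c4: data parity 0, sent cp 1 → mismatch
Exactly one row (r1) and one column (c4) fail → the flipped bit is at their intersection.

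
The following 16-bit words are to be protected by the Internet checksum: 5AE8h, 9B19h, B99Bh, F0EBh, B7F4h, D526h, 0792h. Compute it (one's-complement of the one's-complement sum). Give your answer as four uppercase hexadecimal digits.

One's-complement addition (fold any carry out of bit 15 back into bit 0):
  0x5AE8 + 0x9B19 = 0x0F601
  0xF601 + 0xB99B = 0x1AF9C → wrap carry → 0xAF9D
  0xAF9D + 0xF0EB = 0x1A088 → wrap carry → 0xA089
  0xA089 + 0xB7F4 = 0x1587D → wrap carry → 0x587E
  0x587E + 0xD526 = 0x12DA4 → wrap carry → 0x2DA5
  0x2DA5 + 0x0792 = 0x03537
One's-complement sum = 0x3537.
Checksum = ~0x3537 & 0xFFFF = 0xCAC8.

CAC8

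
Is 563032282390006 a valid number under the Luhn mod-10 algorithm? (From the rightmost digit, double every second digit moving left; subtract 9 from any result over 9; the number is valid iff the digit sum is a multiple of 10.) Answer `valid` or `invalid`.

valid

From the right, keep odd positions and double even positions (subtract 9 from any doubled value over 9):
  doubled (positions 2,4,...): 0 0 6 7 4 0 3 → sum 20
  kept (positions 1,3,...): 6 0 9 2 2 3 3 5 → sum 30
Total = 50.
50 mod 10 = 0, so the number is valid.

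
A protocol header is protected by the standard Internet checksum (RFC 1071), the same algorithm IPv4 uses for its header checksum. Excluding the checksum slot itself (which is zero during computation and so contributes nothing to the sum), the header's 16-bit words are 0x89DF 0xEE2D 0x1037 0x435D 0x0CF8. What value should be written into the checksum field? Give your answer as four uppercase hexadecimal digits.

2766

One's-complement addition (fold any carry out of bit 15 back into bit 0):
  0x89DF + 0xEE2D = 0x1780C → wrap carry → 0x780D
  0x780D + 0x1037 = 0x08844
  0x8844 + 0x435D = 0x0CBA1
  0xCBA1 + 0x0CF8 = 0x0D899
One's-complement sum = 0xD899.
Checksum = ~0xD899 & 0xFFFF = 0x2766.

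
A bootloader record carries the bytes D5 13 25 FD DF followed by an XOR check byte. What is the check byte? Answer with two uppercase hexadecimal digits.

C1

XOR the bytes together:
  start with 0xD5
  0xD5 ⊕ 0x13 = 0xC6
  0xC6 ⊕ 0x25 = 0xE3
  0xE3 ⊕ 0xFD = 0x1E
  0x1E ⊕ 0xDF = 0xC1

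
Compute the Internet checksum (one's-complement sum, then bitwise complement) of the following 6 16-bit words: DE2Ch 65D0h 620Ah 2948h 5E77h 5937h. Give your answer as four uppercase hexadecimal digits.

7901

One's-complement addition (fold any carry out of bit 15 back into bit 0):
  0xDE2C + 0x65D0 = 0x143FC → wrap carry → 0x43FD
  0x43FD + 0x620A = 0x0A607
  0xA607 + 0x2948 = 0x0CF4F
  0xCF4F + 0x5E77 = 0x12DC6 → wrap carry → 0x2DC7
  0x2DC7 + 0x5937 = 0x086FE
One's-complement sum = 0x86FE.
Checksum = ~0x86FE & 0xFFFF = 0x7901.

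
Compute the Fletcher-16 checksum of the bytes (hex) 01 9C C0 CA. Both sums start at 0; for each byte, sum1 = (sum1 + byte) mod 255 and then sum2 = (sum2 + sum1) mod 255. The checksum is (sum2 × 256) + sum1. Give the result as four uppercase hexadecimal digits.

Running sums (mod 255):
  after byte 0 (01): sum1=1, sum2=1
  after byte 1 (9C): sum1=157, sum2=158
  after byte 2 (C0): sum1=94, sum2=252
  after byte 3 (CA): sum1=41, sum2=38
Checksum = sum2·256 + sum1 = 38·256 + 41 = 9769 = 0x2629.

2629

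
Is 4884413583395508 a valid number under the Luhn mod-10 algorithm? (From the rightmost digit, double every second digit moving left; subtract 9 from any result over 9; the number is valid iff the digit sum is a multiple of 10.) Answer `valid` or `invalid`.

From the right, keep odd positions and double even positions (subtract 9 from any doubled value over 9):
  doubled (positions 2,4,...): 0 1 6 7 6 8 7 8 → sum 43
  kept (positions 1,3,...): 8 5 9 3 5 1 4 8 → sum 43
Total = 86.
86 mod 10 = 6, so the number is invalid.

invalid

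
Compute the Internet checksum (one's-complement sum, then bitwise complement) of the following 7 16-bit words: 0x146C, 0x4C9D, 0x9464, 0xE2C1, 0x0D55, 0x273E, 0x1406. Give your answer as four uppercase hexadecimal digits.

DF36

One's-complement addition (fold any carry out of bit 15 back into bit 0):
  0x146C + 0x4C9D = 0x06109
  0x6109 + 0x9464 = 0x0F56D
  0xF56D + 0xE2C1 = 0x1D82E → wrap carry → 0xD82F
  0xD82F + 0x0D55 = 0x0E584
  0xE584 + 0x273E = 0x10CC2 → wrap carry → 0x0CC3
  0x0CC3 + 0x1406 = 0x020C9
One's-complement sum = 0x20C9.
Checksum = ~0x20C9 & 0xFFFF = 0xDF36.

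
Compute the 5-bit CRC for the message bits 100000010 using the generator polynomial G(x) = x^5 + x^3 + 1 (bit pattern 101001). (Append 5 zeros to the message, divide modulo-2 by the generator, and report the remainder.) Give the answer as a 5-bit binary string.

00111

Append 5 zeros: 10000001000000. Divide by 101001 (XOR where the leading bit is 1):
  pos 0: 100000 XOR 101001 = 001001
  pos 2: 100101 XOR 101001 = 001100
  pos 4: 110000 XOR 101001 = 011001
  pos 5: 110010 XOR 101001 = 011011
  pos 6: 110110 XOR 101001 = 011111
  pos 7: 111110 XOR 101001 = 010111
  pos 8: 101110 XOR 101001 = 000111
Remainder (last 5 bits) = 00111. This is the CRC / FCS.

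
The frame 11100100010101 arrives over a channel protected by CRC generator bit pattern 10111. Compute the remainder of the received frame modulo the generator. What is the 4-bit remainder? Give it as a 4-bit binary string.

Modulo-2 division of 11100100010101 by 10111:
  pos 0: 11100 XOR 10111 = 01011
  pos 1: 10111 XOR 10111 = 00000
  pos 9: 10101 XOR 10111 = 00010
Remainder = 0010 (nonzero — an error is detected).

0010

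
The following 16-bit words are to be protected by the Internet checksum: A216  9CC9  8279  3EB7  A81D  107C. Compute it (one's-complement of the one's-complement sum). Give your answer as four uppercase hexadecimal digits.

One's-complement addition (fold any carry out of bit 15 back into bit 0):
  0xA216 + 0x9CC9 = 0x13EDF → wrap carry → 0x3EE0
  0x3EE0 + 0x8279 = 0x0C159
  0xC159 + 0x3EB7 = 0x10010 → wrap carry → 0x0011
  0x0011 + 0xA81D = 0x0A82E
  0xA82E + 0x107C = 0x0B8AA
One's-complement sum = 0xB8AA.
Checksum = ~0xB8AA & 0xFFFF = 0x4755.

4755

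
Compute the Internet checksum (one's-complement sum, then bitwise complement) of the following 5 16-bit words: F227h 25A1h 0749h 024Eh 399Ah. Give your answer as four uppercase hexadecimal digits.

A505

One's-complement addition (fold any carry out of bit 15 back into bit 0):
  0xF227 + 0x25A1 = 0x117C8 → wrap carry → 0x17C9
  0x17C9 + 0x0749 = 0x01F12
  0x1F12 + 0x024E = 0x02160
  0x2160 + 0x399A = 0x05AFA
One's-complement sum = 0x5AFA.
Checksum = ~0x5AFA & 0xFFFF = 0xA505.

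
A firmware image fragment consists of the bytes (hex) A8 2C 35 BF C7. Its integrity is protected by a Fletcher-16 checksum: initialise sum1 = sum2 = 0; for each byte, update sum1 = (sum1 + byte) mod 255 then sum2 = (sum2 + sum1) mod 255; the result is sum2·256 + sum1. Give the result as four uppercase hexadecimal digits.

Running sums (mod 255):
  after byte 0 (A8): sum1=168, sum2=168
  after byte 1 (2C): sum1=212, sum2=125
  after byte 2 (35): sum1=10, sum2=135
  after byte 3 (BF): sum1=201, sum2=81
  after byte 4 (C7): sum1=145, sum2=226
Checksum = sum2·256 + sum1 = 226·256 + 145 = 58001 = 0xE291.

E291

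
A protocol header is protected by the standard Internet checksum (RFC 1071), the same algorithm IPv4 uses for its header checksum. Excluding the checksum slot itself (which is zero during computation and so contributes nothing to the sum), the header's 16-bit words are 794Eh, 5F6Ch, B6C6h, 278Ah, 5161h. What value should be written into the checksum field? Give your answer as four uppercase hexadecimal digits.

F792

One's-complement addition (fold any carry out of bit 15 back into bit 0):
  0x794E + 0x5F6C = 0x0D8BA
  0xD8BA + 0xB6C6 = 0x18F80 → wrap carry → 0x8F81
  0x8F81 + 0x278A = 0x0B70B
  0xB70B + 0x5161 = 0x1086C → wrap carry → 0x086D
One's-complement sum = 0x086D.
Checksum = ~0x086D & 0xFFFF = 0xF792.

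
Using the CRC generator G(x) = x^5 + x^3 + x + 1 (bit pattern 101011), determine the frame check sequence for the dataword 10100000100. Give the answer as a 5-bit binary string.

Append 5 zeros: 1010000010000000. Divide by 101011 (XOR where the leading bit is 1):
  pos 0: 101000 XOR 101011 = 000011
  pos 4: 110010 XOR 101011 = 011001
  pos 5: 110010 XOR 101011 = 011001
  pos 6: 110010 XOR 101011 = 011001
  pos 7: 110010 XOR 101011 = 011001
  pos 8: 110010 XOR 101011 = 011001
  pos 9: 110010 XOR 101011 = 011001
  pos 10: 110010 XOR 101011 = 011001
Remainder (last 5 bits) = 11001. This is the CRC / FCS.

11001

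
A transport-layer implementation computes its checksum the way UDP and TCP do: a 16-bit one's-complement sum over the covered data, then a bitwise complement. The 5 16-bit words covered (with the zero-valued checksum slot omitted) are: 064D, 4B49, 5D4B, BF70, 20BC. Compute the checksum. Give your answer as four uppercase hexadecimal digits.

70F1

One's-complement addition (fold any carry out of bit 15 back into bit 0):
  0x064D + 0x4B49 = 0x05196
  0x5196 + 0x5D4B = 0x0AEE1
  0xAEE1 + 0xBF70 = 0x16E51 → wrap carry → 0x6E52
  0x6E52 + 0x20BC = 0x08F0E
One's-complement sum = 0x8F0E.
Checksum = ~0x8F0E & 0xFFFF = 0x70F1.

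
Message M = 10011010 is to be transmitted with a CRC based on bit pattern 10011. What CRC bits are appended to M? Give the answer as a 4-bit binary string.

0110

Append 4 zeros: 100110100000. Divide by 10011 (XOR where the leading bit is 1):
  pos 0: 10011 XOR 10011 = 00000
  pos 6: 10000 XOR 10011 = 00011
Remainder (last 4 bits) = 0110. This is the CRC / FCS.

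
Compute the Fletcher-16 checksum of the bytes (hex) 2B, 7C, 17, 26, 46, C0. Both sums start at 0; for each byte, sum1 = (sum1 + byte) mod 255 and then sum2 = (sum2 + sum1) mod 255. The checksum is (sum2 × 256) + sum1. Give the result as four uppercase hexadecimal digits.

8DEB

Running sums (mod 255):
  after byte 0 (2B): sum1=43, sum2=43
  after byte 1 (7C): sum1=167, sum2=210
  after byte 2 (17): sum1=190, sum2=145
  after byte 3 (26): sum1=228, sum2=118
  after byte 4 (46): sum1=43, sum2=161
  after byte 5 (C0): sum1=235, sum2=141
Checksum = sum2·256 + sum1 = 141·256 + 235 = 36331 = 0x8DEB.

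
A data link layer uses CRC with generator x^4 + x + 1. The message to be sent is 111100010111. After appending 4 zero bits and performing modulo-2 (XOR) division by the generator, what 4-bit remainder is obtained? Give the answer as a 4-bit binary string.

Append 4 zeros: 1111000101110000. Divide by 10011 (XOR where the leading bit is 1):
  pos 0: 11110 XOR 10011 = 01101
  pos 1: 11010 XOR 10011 = 01001
  pos 2: 10010 XOR 10011 = 00001
  pos 6: 11011 XOR 10011 = 01000
  pos 7: 10001 XOR 10011 = 00010
  pos 10: 10000 XOR 10011 = 00011
Remainder (last 4 bits) = 0110. This is the CRC / FCS.

0110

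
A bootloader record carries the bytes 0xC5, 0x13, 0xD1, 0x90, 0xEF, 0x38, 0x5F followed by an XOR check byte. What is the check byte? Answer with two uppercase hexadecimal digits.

XOR the bytes together:
  start with 0xC5
  0xC5 ⊕ 0x13 = 0xD6
  0xD6 ⊕ 0xD1 = 0x07
  0x07 ⊕ 0x90 = 0x97
  0x97 ⊕ 0xEF = 0x78
  0x78 ⊕ 0x38 = 0x40
  0x40 ⊕ 0x5F = 0x1F

1F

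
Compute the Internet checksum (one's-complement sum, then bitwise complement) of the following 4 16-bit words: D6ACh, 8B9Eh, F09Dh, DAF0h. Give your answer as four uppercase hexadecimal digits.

D225

One's-complement addition (fold any carry out of bit 15 back into bit 0):
  0xD6AC + 0x8B9E = 0x1624A → wrap carry → 0x624B
  0x624B + 0xF09D = 0x152E8 → wrap carry → 0x52E9
  0x52E9 + 0xDAF0 = 0x12DD9 → wrap carry → 0x2DDA
One's-complement sum = 0x2DDA.
Checksum = ~0x2DDA & 0xFFFF = 0xD225.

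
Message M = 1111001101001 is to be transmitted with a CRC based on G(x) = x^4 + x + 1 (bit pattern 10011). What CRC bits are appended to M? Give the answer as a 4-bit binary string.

0010

Append 4 zeros: 11110011010010000. Divide by 10011 (XOR where the leading bit is 1):
  pos 0: 11110 XOR 10011 = 01101
  pos 1: 11010 XOR 10011 = 01001
  pos 2: 10011 XOR 10011 = 00000
  pos 7: 10100 XOR 10011 = 00111
  pos 9: 11110 XOR 10011 = 01101
  pos 10: 11010 XOR 10011 = 01001
  pos 11: 10010 XOR 10011 = 00001
Remainder (last 4 bits) = 0010. This is the CRC / FCS.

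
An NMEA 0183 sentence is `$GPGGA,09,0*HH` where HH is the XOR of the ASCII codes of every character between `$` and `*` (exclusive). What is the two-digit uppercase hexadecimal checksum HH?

XOR the ASCII codes of the payload characters:
  'G' = 0x47 → acc = 0x47
  'P' = 0x50 → acc = 0x17
  'G' = 0x47 → acc = 0x50
  'G' = 0x47 → acc = 0x17
  'A' = 0x41 → acc = 0x56
  ',' = 0x2C → acc = 0x7A
  '0' = 0x30 → acc = 0x4A
  '9' = 0x39 → acc = 0x73
  ',' = 0x2C → acc = 0x5F
  '0' = 0x30 → acc = 0x6F
Checksum = 0x6F.

6F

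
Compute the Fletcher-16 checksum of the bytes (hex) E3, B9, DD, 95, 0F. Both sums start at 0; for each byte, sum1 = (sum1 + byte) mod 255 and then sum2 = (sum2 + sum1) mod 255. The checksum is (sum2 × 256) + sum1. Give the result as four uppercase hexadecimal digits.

2E20

Running sums (mod 255):
  after byte 0 (E3): sum1=227, sum2=227
  after byte 1 (B9): sum1=157, sum2=129
  after byte 2 (DD): sum1=123, sum2=252
  after byte 3 (95): sum1=17, sum2=14
  after byte 4 (0F): sum1=32, sum2=46
Checksum = sum2·256 + sum1 = 46·256 + 32 = 11808 = 0x2E20.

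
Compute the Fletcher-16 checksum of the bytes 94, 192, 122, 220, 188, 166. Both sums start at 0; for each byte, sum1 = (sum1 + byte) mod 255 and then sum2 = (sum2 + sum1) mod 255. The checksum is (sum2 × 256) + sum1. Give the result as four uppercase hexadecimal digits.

9AD9

Running sums (mod 255):
  after byte 0 (94): sum1=94, sum2=94
  after byte 1 (192): sum1=31, sum2=125
  after byte 2 (122): sum1=153, sum2=23
  after byte 3 (220): sum1=118, sum2=141
  after byte 4 (188): sum1=51, sum2=192
  after byte 5 (166): sum1=217, sum2=154
Checksum = sum2·256 + sum1 = 154·256 + 217 = 39641 = 0x9AD9.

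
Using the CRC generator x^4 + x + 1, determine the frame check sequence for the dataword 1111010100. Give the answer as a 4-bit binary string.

0010

Append 4 zeros: 11110101000000. Divide by 10011 (XOR where the leading bit is 1):
  pos 0: 11110 XOR 10011 = 01101
  pos 1: 11011 XOR 10011 = 01000
  pos 2: 10000 XOR 10011 = 00011
  pos 5: 11100 XOR 10011 = 01111
  pos 6: 11110 XOR 10011 = 01101
  pos 7: 11010 XOR 10011 = 01001
  pos 8: 10010 XOR 10011 = 00001
Remainder (last 4 bits) = 0010. This is the CRC / FCS.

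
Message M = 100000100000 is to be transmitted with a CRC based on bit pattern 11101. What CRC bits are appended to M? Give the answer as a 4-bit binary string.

Append 4 zeros: 1000001000000000. Divide by 11101 (XOR where the leading bit is 1):
  pos 0: 10000 XOR 11101 = 01101
  pos 1: 11010 XOR 11101 = 00111
  pos 3: 11110 XOR 11101 = 00011
  pos 6: 11000 XOR 11101 = 00101
  pos 8: 10100 XOR 11101 = 01001
  pos 9: 10010 XOR 11101 = 01111
  pos 10: 11110 XOR 11101 = 00011
Remainder (last 4 bits) = 0110. This is the CRC / FCS.

0110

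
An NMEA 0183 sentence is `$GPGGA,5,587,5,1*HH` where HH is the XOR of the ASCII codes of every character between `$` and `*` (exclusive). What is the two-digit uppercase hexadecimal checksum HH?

5D

XOR the ASCII codes of the payload characters:
  'G' = 0x47 → acc = 0x47
  'P' = 0x50 → acc = 0x17
  'G' = 0x47 → acc = 0x50
  'G' = 0x47 → acc = 0x17
  'A' = 0x41 → acc = 0x56
  ',' = 0x2C → acc = 0x7A
  '5' = 0x35 → acc = 0x4F
  ',' = 0x2C → acc = 0x63
  '5' = 0x35 → acc = 0x56
  '8' = 0x38 → acc = 0x6E
  '7' = 0x37 → acc = 0x59
  ',' = 0x2C → acc = 0x75
  '5' = 0x35 → acc = 0x40
  ',' = 0x2C → acc = 0x6C
  '1' = 0x31 → acc = 0x5D
Checksum = 0x5D.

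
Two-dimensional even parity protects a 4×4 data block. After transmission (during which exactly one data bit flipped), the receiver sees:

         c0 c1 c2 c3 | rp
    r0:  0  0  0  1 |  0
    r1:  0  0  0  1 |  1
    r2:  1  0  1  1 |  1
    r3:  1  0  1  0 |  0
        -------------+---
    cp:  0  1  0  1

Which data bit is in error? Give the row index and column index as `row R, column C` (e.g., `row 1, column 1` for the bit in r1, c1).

row 0, column 1

Recompute each row's even parity and compare to rp:
  r0: data parity 1, sent rp 0 → mismatch
  r1: data parity 1, sent rp 1 → ok
  r2: data parity 1, sent rp 1 → ok
  r3: data parity 0, sent rp 0 → ok
Recompute each column's even parity and compare to cp:
  c0: data parity 0, sent cp 0 → ok
  c1: data parity 0, sent cp 1 → mismatch
  c2: data parity 0, sent cp 0 → ok
  c3: data parity 1, sent cp 1 → ok
Exactly one row (r0) and one column (c1) fail → the flipped bit is at their intersection.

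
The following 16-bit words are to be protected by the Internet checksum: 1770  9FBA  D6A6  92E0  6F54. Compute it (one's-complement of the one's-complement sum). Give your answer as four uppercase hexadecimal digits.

One's-complement addition (fold any carry out of bit 15 back into bit 0):
  0x1770 + 0x9FBA = 0x0B72A
  0xB72A + 0xD6A6 = 0x18DD0 → wrap carry → 0x8DD1
  0x8DD1 + 0x92E0 = 0x120B1 → wrap carry → 0x20B2
  0x20B2 + 0x6F54 = 0x09006
One's-complement sum = 0x9006.
Checksum = ~0x9006 & 0xFFFF = 0x6FF9.

6FF9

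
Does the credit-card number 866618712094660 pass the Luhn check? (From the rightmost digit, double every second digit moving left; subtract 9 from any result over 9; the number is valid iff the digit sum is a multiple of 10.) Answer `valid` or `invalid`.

From the right, keep odd positions and double even positions (subtract 9 from any doubled value over 9):
  doubled (positions 2,4,...): 3 8 0 2 7 3 3 → sum 26
  kept (positions 1,3,...): 0 6 9 2 7 1 6 8 → sum 39
Total = 65.
65 mod 10 = 5, so the number is invalid.

invalid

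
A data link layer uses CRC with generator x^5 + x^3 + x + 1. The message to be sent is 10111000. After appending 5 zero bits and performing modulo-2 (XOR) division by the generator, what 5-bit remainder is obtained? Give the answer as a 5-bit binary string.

11011

Append 5 zeros: 1011100000000. Divide by 101011 (XOR where the leading bit is 1):
  pos 0: 101110 XOR 101011 = 000101
  pos 3: 101000 XOR 101011 = 000011
  pos 7: 110000 XOR 101011 = 011011
Remainder (last 5 bits) = 11011. This is the CRC / FCS.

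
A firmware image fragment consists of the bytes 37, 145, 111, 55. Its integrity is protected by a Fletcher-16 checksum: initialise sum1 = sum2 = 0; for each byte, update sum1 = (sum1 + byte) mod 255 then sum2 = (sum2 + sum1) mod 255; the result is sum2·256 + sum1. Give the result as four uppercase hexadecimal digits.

5F5D

Running sums (mod 255):
  after byte 0 (37): sum1=37, sum2=37
  after byte 1 (145): sum1=182, sum2=219
  after byte 2 (111): sum1=38, sum2=2
  after byte 3 (55): sum1=93, sum2=95
Checksum = sum2·256 + sum1 = 95·256 + 93 = 24413 = 0x5F5D.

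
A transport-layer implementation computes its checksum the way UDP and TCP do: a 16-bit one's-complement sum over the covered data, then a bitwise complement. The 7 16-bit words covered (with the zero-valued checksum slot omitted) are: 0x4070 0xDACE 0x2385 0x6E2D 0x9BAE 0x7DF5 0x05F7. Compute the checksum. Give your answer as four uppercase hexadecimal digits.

3373

One's-complement addition (fold any carry out of bit 15 back into bit 0):
  0x4070 + 0xDACE = 0x11B3E → wrap carry → 0x1B3F
  0x1B3F + 0x2385 = 0x03EC4
  0x3EC4 + 0x6E2D = 0x0ACF1
  0xACF1 + 0x9BAE = 0x1489F → wrap carry → 0x48A0
  0x48A0 + 0x7DF5 = 0x0C695
  0xC695 + 0x05F7 = 0x0CC8C
One's-complement sum = 0xCC8C.
Checksum = ~0xCC8C & 0xFFFF = 0x3373.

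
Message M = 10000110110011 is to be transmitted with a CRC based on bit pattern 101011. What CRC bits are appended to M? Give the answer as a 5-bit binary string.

11111

Append 5 zeros: 1000011011001100000. Divide by 101011 (XOR where the leading bit is 1):
  pos 0: 100001 XOR 101011 = 001010
  pos 2: 101010 XOR 101011 = 000001
  pos 7: 111001 XOR 101011 = 010010
  pos 8: 100101 XOR 101011 = 001110
  pos 10: 111000 XOR 101011 = 010011
  pos 11: 100110 XOR 101011 = 001101
  pos 13: 110100 XOR 101011 = 011111
Remainder (last 5 bits) = 11111. This is the CRC / FCS.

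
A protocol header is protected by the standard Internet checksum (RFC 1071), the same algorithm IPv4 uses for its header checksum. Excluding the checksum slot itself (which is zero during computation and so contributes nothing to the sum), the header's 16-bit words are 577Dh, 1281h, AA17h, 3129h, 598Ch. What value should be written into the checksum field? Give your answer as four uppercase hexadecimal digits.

6134

One's-complement addition (fold any carry out of bit 15 back into bit 0):
  0x577D + 0x1281 = 0x069FE
  0x69FE + 0xAA17 = 0x11415 → wrap carry → 0x1416
  0x1416 + 0x3129 = 0x0453F
  0x453F + 0x598C = 0x09ECB
One's-complement sum = 0x9ECB.
Checksum = ~0x9ECB & 0xFFFF = 0x6134.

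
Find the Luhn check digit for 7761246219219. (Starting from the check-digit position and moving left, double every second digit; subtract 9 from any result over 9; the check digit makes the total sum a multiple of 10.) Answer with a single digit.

6

Partial digits right→left: 9 1 2 9 1 2 6 4 2 1 6 7 7
Double every second digit counting from the check-digit position (so the 1st, 3rd, 5th, ... of the partial from the right).
  doubled (with −9 where >9): 9 4 2 3 4 3 5 → sum 30
  kept as-is: 1 9 2 4 1 7 → sum 24
Total = 30 + 24 = 54.
Check digit = (10 − (54 mod 10)) mod 10 = 6.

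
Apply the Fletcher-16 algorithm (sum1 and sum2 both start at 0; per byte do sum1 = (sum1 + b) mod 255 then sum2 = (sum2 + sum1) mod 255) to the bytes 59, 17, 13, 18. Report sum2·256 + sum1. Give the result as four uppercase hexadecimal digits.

4C6B

Running sums (mod 255):
  after byte 0 (59): sum1=59, sum2=59
  after byte 1 (17): sum1=76, sum2=135
  after byte 2 (13): sum1=89, sum2=224
  after byte 3 (18): sum1=107, sum2=76
Checksum = sum2·256 + sum1 = 76·256 + 107 = 19563 = 0x4C6B.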